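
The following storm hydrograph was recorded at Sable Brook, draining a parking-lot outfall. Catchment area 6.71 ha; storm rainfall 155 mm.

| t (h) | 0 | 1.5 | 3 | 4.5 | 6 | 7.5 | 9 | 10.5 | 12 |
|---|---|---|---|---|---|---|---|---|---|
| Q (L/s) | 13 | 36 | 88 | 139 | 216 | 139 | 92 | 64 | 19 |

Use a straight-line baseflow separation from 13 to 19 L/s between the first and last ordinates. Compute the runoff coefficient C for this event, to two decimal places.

ΣQ_DR = 662.0 L/s; V = ΣQ_DR·Δt = 3.575 × 10^6 L.
Runoff depth d = V / A = 53.28 mm.
C = d / P = 53.28 / 155 = 0.34.

C ≈ 0.34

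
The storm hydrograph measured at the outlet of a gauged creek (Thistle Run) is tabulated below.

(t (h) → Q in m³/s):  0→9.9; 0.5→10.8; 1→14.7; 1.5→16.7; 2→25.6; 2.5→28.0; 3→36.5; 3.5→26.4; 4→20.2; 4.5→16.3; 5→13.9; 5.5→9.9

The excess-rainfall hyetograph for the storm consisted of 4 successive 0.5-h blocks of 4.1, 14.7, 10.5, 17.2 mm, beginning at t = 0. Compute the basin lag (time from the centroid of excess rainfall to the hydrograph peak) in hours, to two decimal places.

Centroid of excess rainfall: t_c = Σ P_i·t̄_i / ΣP_i = 1.1887 h (block centres at 0.25, 0.75, 1.25, 1.75 h).
Hydrograph peak occurs at t = 3 h, so basin lag t_L = 3 − 1.1887 = 1.81 h.

t_L ≈ 1.81 h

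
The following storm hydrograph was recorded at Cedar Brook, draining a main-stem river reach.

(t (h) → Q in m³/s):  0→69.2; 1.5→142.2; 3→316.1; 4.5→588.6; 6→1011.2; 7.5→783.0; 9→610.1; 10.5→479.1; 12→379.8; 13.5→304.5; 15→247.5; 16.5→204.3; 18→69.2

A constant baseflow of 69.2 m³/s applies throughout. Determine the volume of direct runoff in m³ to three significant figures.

Direct-runoff ordinates (Q − Q_b): 0.0, 73.0, 246.9, 519.4, 942.0, 713.8, 540.9, 409.9, 310.6, 235.3, 178.3, 135.1, 0.0 m³/s.
ΣQ_DR = 4305 m³/s.
With Δt = 1.5 h = 5400 s, V = ΣQ_DR · Δt = 4305 × 5400 = 2.32 × 10^7 m³.

V ≈ 2.32 × 10^7 m³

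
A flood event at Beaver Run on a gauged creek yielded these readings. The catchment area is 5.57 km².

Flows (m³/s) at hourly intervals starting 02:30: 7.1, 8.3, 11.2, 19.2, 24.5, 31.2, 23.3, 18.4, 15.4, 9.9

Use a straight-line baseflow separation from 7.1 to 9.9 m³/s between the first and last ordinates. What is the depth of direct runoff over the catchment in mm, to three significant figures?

d ≈ 54.0 mm

Direct runoff: 0.00, 0.89, 3.48, 11.17, 16.16, 22.54, 14.33, 9.12, 5.81, 0.00 m³/s; ΣQ_DR = 83.50 m³/s.
V = ΣQ_DR · Δt = 83.50 × 3600 s = 3.006 × 10^5 m³.
Over A = 5.57 km², depth = V / A = 54.0 mm.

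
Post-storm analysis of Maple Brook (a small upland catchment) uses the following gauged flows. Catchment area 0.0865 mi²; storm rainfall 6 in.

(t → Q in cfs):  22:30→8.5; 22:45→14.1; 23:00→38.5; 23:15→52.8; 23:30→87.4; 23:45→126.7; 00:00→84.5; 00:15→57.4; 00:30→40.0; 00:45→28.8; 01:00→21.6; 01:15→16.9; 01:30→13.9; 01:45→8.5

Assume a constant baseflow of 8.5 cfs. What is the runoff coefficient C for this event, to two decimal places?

ΣQ_DR = 480.6 cfs; V = ΣQ_DR·Δt = 4.325 × 10^5 ft³.
Runoff depth d = V / A = 2.152 in.
C = d / P = 2.152 / 6 = 0.36.

C ≈ 0.36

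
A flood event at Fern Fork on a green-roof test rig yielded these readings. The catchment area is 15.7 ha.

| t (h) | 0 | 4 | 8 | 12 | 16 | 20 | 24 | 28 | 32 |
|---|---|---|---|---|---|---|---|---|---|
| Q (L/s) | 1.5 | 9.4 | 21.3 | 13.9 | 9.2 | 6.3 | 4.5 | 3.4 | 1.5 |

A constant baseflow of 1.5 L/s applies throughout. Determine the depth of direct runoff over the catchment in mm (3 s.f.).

Direct runoff: 0.0, 7.9, 19.8, 12.4, 7.7, 4.8, 3.0, 1.9, 0.0 L/s; ΣQ_DR = 57.50 L/s.
V = ΣQ_DR · Δt = 57.50 × 14400 s = 8.280 × 10^5 L.
Over A = 15.7 ha, depth = V / A = 5.27 mm.

d ≈ 5.27 mm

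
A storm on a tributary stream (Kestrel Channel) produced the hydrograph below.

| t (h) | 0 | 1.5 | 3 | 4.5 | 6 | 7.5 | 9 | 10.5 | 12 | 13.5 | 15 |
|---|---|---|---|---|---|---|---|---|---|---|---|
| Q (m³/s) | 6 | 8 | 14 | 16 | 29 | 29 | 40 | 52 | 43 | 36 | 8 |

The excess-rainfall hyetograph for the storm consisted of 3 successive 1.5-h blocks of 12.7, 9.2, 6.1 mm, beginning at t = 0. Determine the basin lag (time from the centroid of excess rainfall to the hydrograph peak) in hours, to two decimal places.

t_L ≈ 8.60 h

Centroid of excess rainfall: t_c = Σ P_i·t̄_i / ΣP_i = 1.8964 h (block centres at 0.75, 2.25, 3.75 h).
Hydrograph peak occurs at t = 10.5 h, so basin lag t_L = 10.5 − 1.8964 = 8.60 h.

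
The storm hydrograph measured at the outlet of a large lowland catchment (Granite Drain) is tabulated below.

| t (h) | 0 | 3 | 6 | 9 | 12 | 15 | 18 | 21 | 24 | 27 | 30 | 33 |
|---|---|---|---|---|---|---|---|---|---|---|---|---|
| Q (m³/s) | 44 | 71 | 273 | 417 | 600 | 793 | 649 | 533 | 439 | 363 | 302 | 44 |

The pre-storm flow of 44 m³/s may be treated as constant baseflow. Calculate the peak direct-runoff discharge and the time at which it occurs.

Q_p = 749.0 m³/s at t = 15 h

Subtracting baseflow gives direct-runoff ordinates: 0.0, 27.0, 229.0, 373.0, 556.0, 749.0, 605.0, 489.0, 395.0, 319.0, 258.0, 0.0 m³/s.
The maximum is 749.0 m³/s, occurring at the reading for t = 15 h.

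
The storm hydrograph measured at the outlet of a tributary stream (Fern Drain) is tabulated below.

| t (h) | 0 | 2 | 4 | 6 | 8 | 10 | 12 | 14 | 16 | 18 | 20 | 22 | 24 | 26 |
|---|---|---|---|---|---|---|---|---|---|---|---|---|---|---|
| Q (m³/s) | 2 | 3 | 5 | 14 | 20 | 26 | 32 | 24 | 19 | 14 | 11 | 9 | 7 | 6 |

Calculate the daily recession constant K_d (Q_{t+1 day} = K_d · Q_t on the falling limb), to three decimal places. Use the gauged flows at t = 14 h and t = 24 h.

Between t = 14 h and t = 24 h the flow falls from 24 to 7 m³/s over 5×2 h = 10 h.
Per-interval ratio K = (7/24)^(1/5) = 0.7816; K_d = K^(24/2) = 0.052.

K_d ≈ 0.052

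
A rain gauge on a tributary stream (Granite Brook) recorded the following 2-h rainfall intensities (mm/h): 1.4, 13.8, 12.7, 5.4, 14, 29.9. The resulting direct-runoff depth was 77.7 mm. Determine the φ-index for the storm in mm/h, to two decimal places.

φ ≈ 7.89 mm/h

Only the 4 blocks with intensity above φ contribute runoff: 13.8, 12.7, 14, 29.9 mm/h.
Σ(I−φ)·Δt = d  ⇒  (13.8+12.7+14+29.9 − 4φ)·2 = 77.7
φ = (70.40 − 77.7/2) / 4 = 7.89 mm/h.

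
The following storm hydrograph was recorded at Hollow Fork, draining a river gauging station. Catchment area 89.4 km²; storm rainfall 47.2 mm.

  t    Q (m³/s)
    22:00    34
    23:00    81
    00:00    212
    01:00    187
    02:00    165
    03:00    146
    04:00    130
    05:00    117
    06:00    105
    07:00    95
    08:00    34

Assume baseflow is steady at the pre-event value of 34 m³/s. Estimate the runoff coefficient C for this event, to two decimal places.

ΣQ_DR = 932.0 m³/s; V = ΣQ_DR·Δt = 3.355 × 10^6 m³.
Runoff depth d = V / A = 37.53 mm.
C = d / P = 37.53 / 47.2 = 0.80.

C ≈ 0.80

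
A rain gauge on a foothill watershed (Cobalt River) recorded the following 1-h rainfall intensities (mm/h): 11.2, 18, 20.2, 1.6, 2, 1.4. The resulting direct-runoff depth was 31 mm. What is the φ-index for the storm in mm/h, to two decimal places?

Only the 3 blocks with intensity above φ contribute runoff: 11.2, 18, 20.2 mm/h.
Σ(I−φ)·Δt = d  ⇒  (11.2+18+20.2 − 3φ)·1 = 31
φ = (49.40 − 31/1) / 3 = 6.13 mm/h.

φ ≈ 6.13 mm/h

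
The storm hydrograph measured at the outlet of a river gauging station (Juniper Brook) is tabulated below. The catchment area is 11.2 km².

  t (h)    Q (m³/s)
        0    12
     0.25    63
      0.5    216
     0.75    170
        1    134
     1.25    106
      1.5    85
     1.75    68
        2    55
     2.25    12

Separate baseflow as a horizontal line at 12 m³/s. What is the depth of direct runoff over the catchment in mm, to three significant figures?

Direct runoff: 0.0, 51.0, 204.0, 158.0, 122.0, 94.0, 73.0, 56.0, 43.0, 0.0 m³/s; ΣQ_DR = 801.0 m³/s.
V = ΣQ_DR · Δt = 801.0 × 900 s = 7.209 × 10^5 m³.
Over A = 11.2 km², depth = V / A = 64.4 mm.

d ≈ 64.4 mm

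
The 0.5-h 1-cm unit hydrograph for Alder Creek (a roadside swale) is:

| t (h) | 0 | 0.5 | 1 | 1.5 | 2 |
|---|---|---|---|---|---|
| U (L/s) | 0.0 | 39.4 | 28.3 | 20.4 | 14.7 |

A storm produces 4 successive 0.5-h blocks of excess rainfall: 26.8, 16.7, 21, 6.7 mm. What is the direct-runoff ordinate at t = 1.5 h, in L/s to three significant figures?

By discrete convolution, Q_j = Σ (P_i / 10 mm) · U_{j−i}.
At t = 1.5 h (j=3): Q = (26.8/10)·20.4 + (16.7/10)·28.3 + (21/10)·39.4 + (6.7/10)·0.0 = 185 L/s.

Q ≈ 185 L/s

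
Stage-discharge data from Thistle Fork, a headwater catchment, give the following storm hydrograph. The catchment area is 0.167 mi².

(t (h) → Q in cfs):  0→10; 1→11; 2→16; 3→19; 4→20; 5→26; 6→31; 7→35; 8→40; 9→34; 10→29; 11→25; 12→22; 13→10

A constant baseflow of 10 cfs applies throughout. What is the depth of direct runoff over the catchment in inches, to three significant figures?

d ≈ 1.74 in

Direct runoff: 0.0, 1.0, 6.0, 9.0, 10.0, 16.0, 21.0, 25.0, 30.0, 24.0, 19.0, 15.0, 12.0, 0.0 cfs; ΣQ_DR = 188.0 cfs.
V = ΣQ_DR · Δt = 188.0 × 3600 s = 6.768 × 10^5 ft³.
Over A = 0.167 mi², depth = V / A = 1.74 in.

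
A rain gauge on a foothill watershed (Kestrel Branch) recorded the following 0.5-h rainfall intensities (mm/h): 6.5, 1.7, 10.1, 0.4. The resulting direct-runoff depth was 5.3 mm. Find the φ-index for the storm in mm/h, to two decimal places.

Only the 2 blocks with intensity above φ contribute runoff: 6.5, 10.1 mm/h.
Σ(I−φ)·Δt = d  ⇒  (6.5+10.1 − 2φ)·0.5 = 5.3
φ = (16.60 − 5.3/0.5) / 2 = 3.00 mm/h.

φ ≈ 3.00 mm/h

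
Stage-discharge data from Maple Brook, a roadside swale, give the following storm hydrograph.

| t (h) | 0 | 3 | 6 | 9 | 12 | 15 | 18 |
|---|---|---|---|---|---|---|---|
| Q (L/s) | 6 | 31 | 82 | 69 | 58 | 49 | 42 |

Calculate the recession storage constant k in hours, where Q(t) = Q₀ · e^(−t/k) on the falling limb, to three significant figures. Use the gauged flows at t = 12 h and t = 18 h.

k ≈ 18.6 h

On the falling limb, Q drops from 58 to 42 L/s between t = 12 h and t = 18 h (Δt = 6 h).
k = −Δt / ln(Q₂/Q₁) = −6 / ln(42/58) = 18.6 h.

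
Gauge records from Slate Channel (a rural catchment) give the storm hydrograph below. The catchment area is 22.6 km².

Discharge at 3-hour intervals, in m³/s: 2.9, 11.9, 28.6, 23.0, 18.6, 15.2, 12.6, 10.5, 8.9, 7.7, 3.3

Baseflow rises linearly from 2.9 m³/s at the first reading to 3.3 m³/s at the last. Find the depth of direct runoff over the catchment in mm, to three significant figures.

d ≈ 52.1 mm

Direct runoff: 0.00, 8.96, 25.62, 19.98, 15.54, 12.10, 9.46, 7.32, 5.68, 4.44, 0.00 m³/s; ΣQ_DR = 109.1 m³/s.
V = ΣQ_DR · Δt = 109.1 × 10800 s = 1.178 × 10^6 m³.
Over A = 22.6 km², depth = V / A = 52.1 mm.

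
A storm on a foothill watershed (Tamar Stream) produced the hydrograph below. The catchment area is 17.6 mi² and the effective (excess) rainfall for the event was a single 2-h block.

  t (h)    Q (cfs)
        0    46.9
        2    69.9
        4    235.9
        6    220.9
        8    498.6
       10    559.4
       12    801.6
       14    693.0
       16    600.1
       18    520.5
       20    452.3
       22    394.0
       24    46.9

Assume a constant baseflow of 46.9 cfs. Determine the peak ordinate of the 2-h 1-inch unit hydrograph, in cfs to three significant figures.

Direct runoff: 0.0, 23.0, 189.0, 174.0, 451.7, 512.5, 754.7, 646.1, 553.2, 473.6, 405.4, 347.1, 0.0 cfs; ΣQ_DR = 4530 cfs, peak = 754.7 cfs.
Runoff depth d = ΣQ_DR·Δt / A = 4530 × 7200 / (17.6 mi²) = 0.7977 in.
The 1-inch UH is the DRH scaled by (1 in)/d, so U_p = 754.7 × 1/0.7977 = 946 cfs.

U_p ≈ 946 cfs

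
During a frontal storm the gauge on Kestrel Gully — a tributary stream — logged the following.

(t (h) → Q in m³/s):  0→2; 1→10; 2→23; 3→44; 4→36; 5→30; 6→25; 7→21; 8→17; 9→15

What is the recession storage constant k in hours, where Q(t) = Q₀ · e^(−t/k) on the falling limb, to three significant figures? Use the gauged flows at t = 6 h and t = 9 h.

On the falling limb, Q drops from 25 to 15 m³/s between t = 6 h and t = 9 h (Δt = 3 h).
k = −Δt / ln(Q₂/Q₁) = −3 / ln(15/25) = 5.87 h.

k ≈ 5.87 h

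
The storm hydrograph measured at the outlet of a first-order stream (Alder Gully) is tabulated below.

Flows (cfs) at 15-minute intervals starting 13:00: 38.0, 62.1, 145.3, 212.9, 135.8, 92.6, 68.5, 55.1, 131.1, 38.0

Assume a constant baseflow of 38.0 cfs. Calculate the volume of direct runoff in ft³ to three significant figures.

V ≈ 5.39 × 10^5 ft³

Direct-runoff ordinates (Q − Q_b): 0.0, 24.1, 107.3, 174.9, 97.8, 54.6, 30.5, 17.1, 93.1, 0.0 cfs.
ΣQ_DR = 599.4 cfs.
With Δt = 0.25 h = 900 s, V = ΣQ_DR · Δt = 599.4 × 900 = 5.39 × 10^5 ft³.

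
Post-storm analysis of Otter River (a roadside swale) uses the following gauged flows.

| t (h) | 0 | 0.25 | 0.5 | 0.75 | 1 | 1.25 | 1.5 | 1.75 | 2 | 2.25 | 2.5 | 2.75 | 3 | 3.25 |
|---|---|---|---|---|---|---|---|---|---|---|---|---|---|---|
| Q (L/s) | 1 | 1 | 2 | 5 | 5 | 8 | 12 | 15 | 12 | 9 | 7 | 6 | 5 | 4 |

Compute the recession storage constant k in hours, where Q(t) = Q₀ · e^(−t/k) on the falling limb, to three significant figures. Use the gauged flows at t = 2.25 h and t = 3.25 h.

k ≈ 1.23 h

On the falling limb, Q drops from 9 to 4 L/s between t = 2.25 h and t = 3.25 h (Δt = 1 h).
k = −Δt / ln(Q₂/Q₁) = −1 / ln(4/9) = 1.23 h.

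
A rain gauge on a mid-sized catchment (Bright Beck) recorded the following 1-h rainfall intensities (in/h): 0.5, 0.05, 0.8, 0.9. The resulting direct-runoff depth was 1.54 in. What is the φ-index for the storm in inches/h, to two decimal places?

Only the 3 blocks with intensity above φ contribute runoff: 0.5, 0.8, 0.9 in/h.
Σ(I−φ)·Δt = d  ⇒  (0.5+0.8+0.9 − 3φ)·1 = 1.54
φ = (2.200 − 1.54/1) / 3 = 0.22 in/h.

φ ≈ 0.22 in/h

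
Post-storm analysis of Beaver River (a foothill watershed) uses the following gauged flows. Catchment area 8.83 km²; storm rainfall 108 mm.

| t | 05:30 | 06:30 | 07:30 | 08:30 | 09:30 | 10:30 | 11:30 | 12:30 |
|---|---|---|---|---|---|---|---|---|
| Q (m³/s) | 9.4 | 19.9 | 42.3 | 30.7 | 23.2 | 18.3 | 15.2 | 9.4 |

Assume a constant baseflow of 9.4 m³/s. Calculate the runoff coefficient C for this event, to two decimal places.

C ≈ 0.35

ΣQ_DR = 93.20 m³/s; V = ΣQ_DR·Δt = 3.355 × 10^5 m³.
Runoff depth d = V / A = 38.00 mm.
C = d / P = 38.00 / 108 = 0.35.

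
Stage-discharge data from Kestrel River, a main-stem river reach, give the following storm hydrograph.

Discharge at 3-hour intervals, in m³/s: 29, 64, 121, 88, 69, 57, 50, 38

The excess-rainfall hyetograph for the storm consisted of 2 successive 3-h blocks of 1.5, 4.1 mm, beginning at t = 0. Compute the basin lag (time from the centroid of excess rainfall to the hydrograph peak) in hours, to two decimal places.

t_L ≈ 2.30 h

Centroid of excess rainfall: t_c = Σ P_i·t̄_i / ΣP_i = 3.6964 h (block centres at 1.5, 4.5 h).
Hydrograph peak occurs at t = 6 h, so basin lag t_L = 6 − 3.6964 = 2.30 h.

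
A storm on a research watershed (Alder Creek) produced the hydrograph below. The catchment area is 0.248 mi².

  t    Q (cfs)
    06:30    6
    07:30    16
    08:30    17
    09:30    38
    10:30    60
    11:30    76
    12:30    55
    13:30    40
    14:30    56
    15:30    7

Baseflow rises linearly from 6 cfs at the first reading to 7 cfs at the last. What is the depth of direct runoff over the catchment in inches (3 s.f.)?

d ≈ 1.91 in

Direct runoff: 0.00, 9.89, 10.78, 31.67, 53.56, 69.44, 48.33, 33.22, 49.11, 0.00 cfs; ΣQ_DR = 306.0 cfs.
V = ΣQ_DR · Δt = 306.0 × 3600 s = 1.102 × 10^6 ft³.
Over A = 0.248 mi², depth = V / A = 1.91 in.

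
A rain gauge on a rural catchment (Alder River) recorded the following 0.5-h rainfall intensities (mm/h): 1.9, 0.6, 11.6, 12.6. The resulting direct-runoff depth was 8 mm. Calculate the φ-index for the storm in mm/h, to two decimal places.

Only the 2 blocks with intensity above φ contribute runoff: 11.6, 12.6 mm/h.
Σ(I−φ)·Δt = d  ⇒  (11.6+12.6 − 2φ)·0.5 = 8
φ = (24.20 − 8/0.5) / 2 = 4.10 mm/h.

φ ≈ 4.10 mm/h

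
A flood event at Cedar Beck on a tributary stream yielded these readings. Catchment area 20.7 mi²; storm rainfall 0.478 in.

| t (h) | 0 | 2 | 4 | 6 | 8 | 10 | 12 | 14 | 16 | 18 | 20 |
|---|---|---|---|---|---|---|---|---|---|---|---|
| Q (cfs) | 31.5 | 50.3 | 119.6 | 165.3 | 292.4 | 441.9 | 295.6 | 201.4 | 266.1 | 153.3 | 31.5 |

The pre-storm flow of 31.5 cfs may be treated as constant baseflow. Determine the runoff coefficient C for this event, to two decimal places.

C ≈ 0.53

ΣQ_DR = 1702 cfs; V = ΣQ_DR·Δt = 1.226 × 10^7 ft³.
Runoff depth d = V / A = 0.2549 in.
C = d / P = 0.2549 / 0.478 = 0.53.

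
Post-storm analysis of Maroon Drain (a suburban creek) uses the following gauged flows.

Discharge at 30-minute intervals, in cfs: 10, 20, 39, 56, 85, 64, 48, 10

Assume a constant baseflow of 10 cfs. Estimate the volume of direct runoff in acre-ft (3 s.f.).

V ≈ 10.4 acre-ft

Direct-runoff ordinates (Q − Q_b): 0.0, 10.0, 29.0, 46.0, 75.0, 54.0, 38.0, 0.0 cfs.
ΣQ_DR = 252.0 cfs.
With Δt = 0.5 h = 1800 s, V = ΣQ_DR · Δt = 252.0 × 1800 = 4.54 × 10^5 ft³ = 10.4 acre-ft.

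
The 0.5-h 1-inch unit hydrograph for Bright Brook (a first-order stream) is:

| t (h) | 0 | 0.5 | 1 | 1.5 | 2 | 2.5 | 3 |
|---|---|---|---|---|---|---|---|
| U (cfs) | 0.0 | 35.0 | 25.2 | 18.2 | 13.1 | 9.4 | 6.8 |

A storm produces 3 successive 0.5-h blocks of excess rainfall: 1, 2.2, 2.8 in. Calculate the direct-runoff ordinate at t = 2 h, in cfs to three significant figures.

Q ≈ 124 cfs

By discrete convolution, Q_j = Σ (P_i / 1 in) · U_{j−i}.
At t = 2 h (j=4): Q = (1/1)·13.1 + (2.2/1)·18.2 + (2.8/1)·25.2 = 124 cfs.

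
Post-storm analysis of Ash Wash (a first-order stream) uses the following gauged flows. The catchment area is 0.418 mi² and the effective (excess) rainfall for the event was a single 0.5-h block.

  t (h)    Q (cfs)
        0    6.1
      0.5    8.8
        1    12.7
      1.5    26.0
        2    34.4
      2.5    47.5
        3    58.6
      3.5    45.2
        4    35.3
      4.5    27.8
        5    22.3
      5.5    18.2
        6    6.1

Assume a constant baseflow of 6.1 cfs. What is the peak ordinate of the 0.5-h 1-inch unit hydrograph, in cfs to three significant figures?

Direct runoff: 0.0, 2.7, 6.6, 19.9, 28.3, 41.4, 52.5, 39.1, 29.2, 21.7, 16.2, 12.1, 0.0 cfs; ΣQ_DR = 269.7 cfs, peak = 52.5 cfs.
Runoff depth d = ΣQ_DR·Δt / A = 269.7 × 1800 / (0.418 mi²) = 0.4999 in.
The 1-inch UH is the DRH scaled by (1 in)/d, so U_p = 52.5 × 1/0.4999 = 105 cfs.

U_p ≈ 105 cfs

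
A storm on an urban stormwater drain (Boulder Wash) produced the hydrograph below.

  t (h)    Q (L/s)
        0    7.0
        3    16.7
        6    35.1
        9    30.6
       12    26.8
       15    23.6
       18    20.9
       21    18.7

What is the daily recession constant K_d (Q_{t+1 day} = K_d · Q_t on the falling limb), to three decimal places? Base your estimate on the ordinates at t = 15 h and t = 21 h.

Between t = 15 h and t = 21 h the flow falls from 23.6 to 18.7 L/s over 2×3 h = 6 h.
Per-interval ratio K = (18.7/23.6)^(1/2) = 0.8902; K_d = K^(24/3) = 0.394.

K_d ≈ 0.394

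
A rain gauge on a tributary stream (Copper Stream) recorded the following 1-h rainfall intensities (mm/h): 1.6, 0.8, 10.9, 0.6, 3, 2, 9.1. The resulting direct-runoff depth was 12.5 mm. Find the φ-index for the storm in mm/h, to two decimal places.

φ ≈ 3.75 mm/h

Only the 2 blocks with intensity above φ contribute runoff: 10.9, 9.1 mm/h.
Σ(I−φ)·Δt = d  ⇒  (10.9+9.1 − 2φ)·1 = 12.5
φ = (20.00 − 12.5/1) / 2 = 3.75 mm/h.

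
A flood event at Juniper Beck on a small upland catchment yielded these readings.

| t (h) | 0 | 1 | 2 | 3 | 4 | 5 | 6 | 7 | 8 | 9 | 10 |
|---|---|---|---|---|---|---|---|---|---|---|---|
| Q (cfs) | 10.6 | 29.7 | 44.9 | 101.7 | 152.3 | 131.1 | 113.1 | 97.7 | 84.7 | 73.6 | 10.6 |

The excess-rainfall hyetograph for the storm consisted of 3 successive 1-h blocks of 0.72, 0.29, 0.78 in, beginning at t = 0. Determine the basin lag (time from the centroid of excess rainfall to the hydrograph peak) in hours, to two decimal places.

t_L ≈ 2.47 h

Centroid of excess rainfall: t_c = Σ P_i·t̄_i / ΣP_i = 1.5335 h (block centres at 0.5, 1.5, 2.5 h).
Hydrograph peak occurs at t = 4 h, so basin lag t_L = 4 − 1.5335 = 2.47 h.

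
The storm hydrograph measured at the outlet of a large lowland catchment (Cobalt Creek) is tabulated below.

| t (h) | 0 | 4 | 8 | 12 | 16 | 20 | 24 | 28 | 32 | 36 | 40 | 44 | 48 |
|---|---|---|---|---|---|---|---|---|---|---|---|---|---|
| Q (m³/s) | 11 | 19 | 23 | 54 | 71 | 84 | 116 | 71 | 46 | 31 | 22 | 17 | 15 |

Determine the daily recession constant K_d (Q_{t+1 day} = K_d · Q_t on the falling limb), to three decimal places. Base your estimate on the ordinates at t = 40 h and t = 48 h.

Between t = 40 h and t = 48 h the flow falls from 22 to 15 m³/s over 2×4 h = 8 h.
Per-interval ratio K = (15/22)^(1/2) = 0.8257; K_d = K^(24/4) = 0.317.

K_d ≈ 0.317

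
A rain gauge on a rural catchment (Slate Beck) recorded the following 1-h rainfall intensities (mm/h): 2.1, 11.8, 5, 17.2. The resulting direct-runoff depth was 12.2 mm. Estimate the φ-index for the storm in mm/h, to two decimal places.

Only the 2 blocks with intensity above φ contribute runoff: 11.8, 17.2 mm/h.
Σ(I−φ)·Δt = d  ⇒  (11.8+17.2 − 2φ)·1 = 12.2
φ = (29.00 − 12.2/1) / 2 = 8.40 mm/h.

φ ≈ 8.40 mm/h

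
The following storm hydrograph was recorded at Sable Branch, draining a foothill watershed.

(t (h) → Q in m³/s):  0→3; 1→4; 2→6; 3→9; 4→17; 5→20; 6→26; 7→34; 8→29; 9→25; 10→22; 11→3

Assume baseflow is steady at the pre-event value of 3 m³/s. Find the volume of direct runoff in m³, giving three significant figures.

V ≈ 5.83 × 10^5 m³

Direct-runoff ordinates (Q − Q_b): 0.0, 1.0, 3.0, 6.0, 14.0, 17.0, 23.0, 31.0, 26.0, 22.0, 19.0, 0.0 m³/s.
ΣQ_DR = 162.0 m³/s.
With Δt = 1 h = 3600 s, V = ΣQ_DR · Δt = 162.0 × 3600 = 5.83 × 10^5 m³.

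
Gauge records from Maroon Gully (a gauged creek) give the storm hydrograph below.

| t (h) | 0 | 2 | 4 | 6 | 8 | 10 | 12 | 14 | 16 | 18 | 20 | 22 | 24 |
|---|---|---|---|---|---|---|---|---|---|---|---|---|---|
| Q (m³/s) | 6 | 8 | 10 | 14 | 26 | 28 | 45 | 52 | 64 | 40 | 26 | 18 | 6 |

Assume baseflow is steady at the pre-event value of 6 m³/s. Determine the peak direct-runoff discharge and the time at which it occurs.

Q_p = 58.0 m³/s at t = 16 h

Subtracting baseflow gives direct-runoff ordinates: 0.0, 2.0, 4.0, 8.0, 20.0, 22.0, 39.0, 46.0, 58.0, 34.0, 20.0, 12.0, 0.0 m³/s.
The maximum is 58.0 m³/s, occurring at the reading for t = 16 h.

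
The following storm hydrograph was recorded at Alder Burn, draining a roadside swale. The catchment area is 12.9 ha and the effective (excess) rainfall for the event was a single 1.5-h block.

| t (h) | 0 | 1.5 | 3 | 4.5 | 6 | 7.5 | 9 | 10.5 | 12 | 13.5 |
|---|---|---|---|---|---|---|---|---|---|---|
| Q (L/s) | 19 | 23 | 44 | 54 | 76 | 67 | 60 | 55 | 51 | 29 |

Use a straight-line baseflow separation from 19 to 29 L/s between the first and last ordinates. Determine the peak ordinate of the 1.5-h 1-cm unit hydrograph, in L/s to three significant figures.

U_p ≈ 52.8 L/s

Direct runoff: 0.00, 2.89, 22.78, 31.67, 52.56, 42.44, 34.33, 28.22, 23.11, 0.00 L/s; ΣQ_DR = 238.0 L/s, peak = 52.56 L/s.
Runoff depth d = ΣQ_DR·Δt / A = 238.0 × 5400 / (12.9 ha) = 9.963 mm.
The 1-cm UH is the DRH scaled by (10 mm)/d, so U_p = 52.56 × 10/9.963 = 52.8 L/s.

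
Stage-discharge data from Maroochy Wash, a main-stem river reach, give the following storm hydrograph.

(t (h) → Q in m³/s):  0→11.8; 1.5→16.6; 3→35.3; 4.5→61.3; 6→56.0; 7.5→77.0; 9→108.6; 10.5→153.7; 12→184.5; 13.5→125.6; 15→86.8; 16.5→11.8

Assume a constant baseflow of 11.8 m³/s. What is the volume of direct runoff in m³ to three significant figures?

V ≈ 4.25 × 10^6 m³

Direct-runoff ordinates (Q − Q_b): 0.0, 4.8, 23.5, 49.5, 44.2, 65.2, 96.8, 141.9, 172.7, 113.8, 75.0, 0.0 m³/s.
ΣQ_DR = 787.4 m³/s.
With Δt = 1.5 h = 5400 s, V = ΣQ_DR · Δt = 787.4 × 5400 = 4.25 × 10^6 m³.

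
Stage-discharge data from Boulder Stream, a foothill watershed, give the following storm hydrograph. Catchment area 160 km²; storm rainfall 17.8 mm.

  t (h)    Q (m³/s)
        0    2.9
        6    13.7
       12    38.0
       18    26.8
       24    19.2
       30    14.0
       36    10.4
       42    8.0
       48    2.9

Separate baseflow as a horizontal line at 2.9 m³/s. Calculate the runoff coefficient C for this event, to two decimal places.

C ≈ 0.83

ΣQ_DR = 109.8 m³/s; V = ΣQ_DR·Δt = 2.372 × 10^6 m³.
Runoff depth d = V / A = 14.82 mm.
C = d / P = 14.82 / 17.8 = 0.83.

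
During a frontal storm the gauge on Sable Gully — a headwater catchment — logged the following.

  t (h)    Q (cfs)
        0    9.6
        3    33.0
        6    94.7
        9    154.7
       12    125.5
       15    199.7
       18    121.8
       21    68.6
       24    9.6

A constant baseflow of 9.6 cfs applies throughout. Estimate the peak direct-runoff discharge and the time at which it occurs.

Q_p = 190.1 cfs at t = 15 h

Subtracting baseflow gives direct-runoff ordinates: 0.0, 23.4, 85.1, 145.1, 115.9, 190.1, 112.2, 59.0, 0.0 cfs.
The maximum is 190.1 cfs, occurring at the reading for t = 15 h.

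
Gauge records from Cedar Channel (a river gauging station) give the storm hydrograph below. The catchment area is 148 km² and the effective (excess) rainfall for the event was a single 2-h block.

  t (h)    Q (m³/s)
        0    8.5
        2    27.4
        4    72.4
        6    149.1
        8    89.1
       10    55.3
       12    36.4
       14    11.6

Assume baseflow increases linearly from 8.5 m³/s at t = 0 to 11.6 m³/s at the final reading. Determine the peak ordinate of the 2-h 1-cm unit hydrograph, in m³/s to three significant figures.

Direct runoff: 0.00, 18.46, 63.01, 139.27, 78.83, 44.59, 25.24, 0.00 m³/s; ΣQ_DR = 369.4 m³/s, peak = 139.27 m³/s.
Runoff depth d = ΣQ_DR·Δt / A = 369.4 × 7200 / (148 km²) = 17.97 mm.
The 1-cm UH is the DRH scaled by (10 mm)/d, so U_p = 139.27 × 10/17.97 = 77.5 m³/s.

U_p ≈ 77.5 m³/s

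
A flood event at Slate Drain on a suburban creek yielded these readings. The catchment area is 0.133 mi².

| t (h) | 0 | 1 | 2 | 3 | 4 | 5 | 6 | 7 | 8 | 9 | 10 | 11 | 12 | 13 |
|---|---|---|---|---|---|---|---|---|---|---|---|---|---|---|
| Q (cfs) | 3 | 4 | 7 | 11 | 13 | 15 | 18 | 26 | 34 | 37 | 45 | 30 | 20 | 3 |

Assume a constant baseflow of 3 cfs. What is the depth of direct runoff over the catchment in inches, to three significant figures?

Direct runoff: 0.0, 1.0, 4.0, 8.0, 10.0, 12.0, 15.0, 23.0, 31.0, 34.0, 42.0, 27.0, 17.0, 0.0 cfs; ΣQ_DR = 224.0 cfs.
V = ΣQ_DR · Δt = 224.0 × 3600 s = 8.064 × 10^5 ft³.
Over A = 0.133 mi², depth = V / A = 2.61 in.

d ≈ 2.61 in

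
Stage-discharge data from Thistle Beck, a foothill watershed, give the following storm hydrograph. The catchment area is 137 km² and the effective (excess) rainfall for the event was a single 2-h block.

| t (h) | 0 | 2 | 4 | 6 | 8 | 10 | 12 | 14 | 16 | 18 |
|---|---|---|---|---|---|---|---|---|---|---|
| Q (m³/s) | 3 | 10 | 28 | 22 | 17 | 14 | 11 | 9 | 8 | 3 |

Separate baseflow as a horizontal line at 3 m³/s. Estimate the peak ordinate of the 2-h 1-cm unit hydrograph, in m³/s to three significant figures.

Direct runoff: 0.0, 7.0, 25.0, 19.0, 14.0, 11.0, 8.0, 6.0, 5.0, 0.0 m³/s; ΣQ_DR = 95.00 m³/s, peak = 25.0 m³/s.
Runoff depth d = ΣQ_DR·Δt / A = 95.00 × 7200 / (137 km²) = 4.993 mm.
The 1-cm UH is the DRH scaled by (10 mm)/d, so U_p = 25.0 × 10/4.993 = 50.1 m³/s.

U_p ≈ 50.1 m³/s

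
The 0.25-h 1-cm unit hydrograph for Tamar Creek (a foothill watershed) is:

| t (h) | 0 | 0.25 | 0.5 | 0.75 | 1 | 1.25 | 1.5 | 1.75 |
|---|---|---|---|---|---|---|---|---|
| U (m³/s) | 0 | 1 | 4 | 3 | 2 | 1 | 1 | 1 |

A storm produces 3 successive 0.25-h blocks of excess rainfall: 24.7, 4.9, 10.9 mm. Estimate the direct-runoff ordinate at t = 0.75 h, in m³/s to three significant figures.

By discrete convolution, Q_j = Σ (P_i / 10 mm) · U_{j−i}.
At t = 0.75 h (j=3): Q = (24.7/10)·3 + (4.9/10)·4 + (10.9/10)·1 = 10.5 m³/s.

Q ≈ 10.5 m³/s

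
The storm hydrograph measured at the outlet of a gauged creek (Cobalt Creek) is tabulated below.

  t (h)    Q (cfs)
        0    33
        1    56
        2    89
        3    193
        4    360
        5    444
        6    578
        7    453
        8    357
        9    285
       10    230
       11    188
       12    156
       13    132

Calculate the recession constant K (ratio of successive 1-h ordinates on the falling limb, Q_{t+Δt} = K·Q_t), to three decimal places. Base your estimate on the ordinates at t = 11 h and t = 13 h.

K ≈ 0.838

Using the recession-limb readings at t = 11 h and t = 13 h: Q falls from 188 to 132 cfs over 2 intervals.
K = (Q₂/Q₁)^(1/2) = (132/188)^(1/2) = 0.838.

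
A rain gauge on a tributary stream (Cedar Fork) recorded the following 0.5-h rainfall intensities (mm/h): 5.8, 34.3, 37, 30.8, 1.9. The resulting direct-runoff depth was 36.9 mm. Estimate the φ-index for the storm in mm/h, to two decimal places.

Only the 3 blocks with intensity above φ contribute runoff: 34.3, 37, 30.8 mm/h.
Σ(I−φ)·Δt = d  ⇒  (34.3+37+30.8 − 3φ)·0.5 = 36.9
φ = (102.1 − 36.9/0.5) / 3 = 9.43 mm/h.

φ ≈ 9.43 mm/h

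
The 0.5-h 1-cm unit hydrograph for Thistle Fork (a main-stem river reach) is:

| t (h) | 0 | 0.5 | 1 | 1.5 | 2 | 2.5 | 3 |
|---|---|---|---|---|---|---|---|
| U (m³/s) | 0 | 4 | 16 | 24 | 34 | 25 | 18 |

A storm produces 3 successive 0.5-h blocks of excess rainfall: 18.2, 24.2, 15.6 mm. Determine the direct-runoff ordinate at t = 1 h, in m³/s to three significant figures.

By discrete convolution, Q_j = Σ (P_i / 10 mm) · U_{j−i}.
At t = 1 h (j=2): Q = (18.2/10)·16 + (24.2/10)·4 + (15.6/10)·0 = 38.8 m³/s.

Q ≈ 38.8 m³/s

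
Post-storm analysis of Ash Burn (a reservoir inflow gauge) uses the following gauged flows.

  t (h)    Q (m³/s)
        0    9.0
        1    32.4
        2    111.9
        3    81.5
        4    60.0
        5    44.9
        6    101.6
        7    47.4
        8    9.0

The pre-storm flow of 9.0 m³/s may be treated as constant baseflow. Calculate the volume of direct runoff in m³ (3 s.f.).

V ≈ 1.50 × 10^6 m³

Direct-runoff ordinates (Q − Q_b): 0.0, 23.4, 102.9, 72.5, 51.0, 35.9, 92.6, 38.4, 0.0 m³/s.
ΣQ_DR = 416.7 m³/s.
With Δt = 1 h = 3600 s, V = ΣQ_DR · Δt = 416.7 × 3600 = 1.50 × 10^6 m³.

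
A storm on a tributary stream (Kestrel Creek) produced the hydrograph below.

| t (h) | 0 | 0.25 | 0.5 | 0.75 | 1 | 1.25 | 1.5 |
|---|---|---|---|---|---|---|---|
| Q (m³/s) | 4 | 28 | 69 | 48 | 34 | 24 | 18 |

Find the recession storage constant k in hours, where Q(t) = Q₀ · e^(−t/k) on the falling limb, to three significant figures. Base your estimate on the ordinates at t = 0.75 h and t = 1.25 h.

On the falling limb, Q drops from 48 to 24 m³/s between t = 0.75 h and t = 1.25 h (Δt = 0.5 h).
k = −Δt / ln(Q₂/Q₁) = −0.5 / ln(24/48) = 0.721 h.

k ≈ 0.721 h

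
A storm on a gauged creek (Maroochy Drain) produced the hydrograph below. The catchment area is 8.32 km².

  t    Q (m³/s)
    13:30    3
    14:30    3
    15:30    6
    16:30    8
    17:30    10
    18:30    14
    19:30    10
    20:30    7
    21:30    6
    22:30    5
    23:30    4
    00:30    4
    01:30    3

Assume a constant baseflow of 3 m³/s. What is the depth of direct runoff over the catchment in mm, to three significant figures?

Direct runoff: 0.0, 0.0, 3.0, 5.0, 7.0, 11.0, 7.0, 4.0, 3.0, 2.0, 1.0, 1.0, 0.0 m³/s; ΣQ_DR = 44.00 m³/s.
V = ΣQ_DR · Δt = 44.00 × 3600 s = 1.584 × 10^5 m³.
Over A = 8.32 km², depth = V / A = 19.0 mm.

d ≈ 19.0 mm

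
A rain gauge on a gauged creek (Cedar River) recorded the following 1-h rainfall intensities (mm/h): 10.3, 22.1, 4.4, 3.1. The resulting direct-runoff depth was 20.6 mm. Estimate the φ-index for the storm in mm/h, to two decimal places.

φ ≈ 5.90 mm/h

Only the 2 blocks with intensity above φ contribute runoff: 10.3, 22.1 mm/h.
Σ(I−φ)·Δt = d  ⇒  (10.3+22.1 − 2φ)·1 = 20.6
φ = (32.40 − 20.6/1) / 2 = 5.90 mm/h.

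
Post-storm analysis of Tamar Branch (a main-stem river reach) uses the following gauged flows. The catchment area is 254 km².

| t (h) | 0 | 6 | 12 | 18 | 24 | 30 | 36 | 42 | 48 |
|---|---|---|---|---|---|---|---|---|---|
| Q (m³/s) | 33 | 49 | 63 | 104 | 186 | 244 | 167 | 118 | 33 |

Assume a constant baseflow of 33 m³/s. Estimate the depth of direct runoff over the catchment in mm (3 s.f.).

Direct runoff: 0.0, 16.0, 30.0, 71.0, 153.0, 211.0, 134.0, 85.0, 0.0 m³/s; ΣQ_DR = 700.0 m³/s.
V = ΣQ_DR · Δt = 700.0 × 21600 s = 1.512 × 10^7 m³.
Over A = 254 km², depth = V / A = 59.5 mm.

d ≈ 59.5 mm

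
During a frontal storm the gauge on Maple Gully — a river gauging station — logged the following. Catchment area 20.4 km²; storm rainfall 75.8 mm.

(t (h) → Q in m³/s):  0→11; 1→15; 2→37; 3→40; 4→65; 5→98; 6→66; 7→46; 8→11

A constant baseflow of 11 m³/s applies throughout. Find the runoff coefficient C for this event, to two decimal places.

ΣQ_DR = 290.0 m³/s; V = ΣQ_DR·Δt = 1.044 × 10^6 m³.
Runoff depth d = V / A = 51.18 mm.
C = d / P = 51.18 / 75.8 = 0.68.

C ≈ 0.68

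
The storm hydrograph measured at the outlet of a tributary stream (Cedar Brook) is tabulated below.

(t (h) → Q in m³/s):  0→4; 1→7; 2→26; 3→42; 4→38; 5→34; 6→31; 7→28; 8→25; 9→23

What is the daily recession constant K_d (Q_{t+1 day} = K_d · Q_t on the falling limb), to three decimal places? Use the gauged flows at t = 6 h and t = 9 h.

K_d ≈ 0.092

Between t = 6 h and t = 9 h the flow falls from 31 to 23 m³/s over 3×1 h = 3 h.
Per-interval ratio K = (23/31)^(1/3) = 0.9053; K_d = K^(24/1) = 0.092.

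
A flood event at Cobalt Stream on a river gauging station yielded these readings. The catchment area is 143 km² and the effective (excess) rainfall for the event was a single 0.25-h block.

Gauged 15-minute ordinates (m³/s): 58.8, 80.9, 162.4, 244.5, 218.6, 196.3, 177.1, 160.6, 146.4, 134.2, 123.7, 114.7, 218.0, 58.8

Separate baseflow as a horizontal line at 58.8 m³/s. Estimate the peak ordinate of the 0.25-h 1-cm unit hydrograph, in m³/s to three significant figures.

Direct runoff: 0.0, 22.1, 103.6, 185.7, 159.8, 137.5, 118.3, 101.8, 87.6, 75.4, 64.9, 55.9, 159.2, 0.0 m³/s; ΣQ_DR = 1272 m³/s, peak = 185.7 m³/s.
Runoff depth d = ΣQ_DR·Δt / A = 1272 × 900 / (143 km²) = 8.004 mm.
The 1-cm UH is the DRH scaled by (10 mm)/d, so U_p = 185.7 × 10/8.004 = 232 m³/s.

U_p ≈ 232 m³/s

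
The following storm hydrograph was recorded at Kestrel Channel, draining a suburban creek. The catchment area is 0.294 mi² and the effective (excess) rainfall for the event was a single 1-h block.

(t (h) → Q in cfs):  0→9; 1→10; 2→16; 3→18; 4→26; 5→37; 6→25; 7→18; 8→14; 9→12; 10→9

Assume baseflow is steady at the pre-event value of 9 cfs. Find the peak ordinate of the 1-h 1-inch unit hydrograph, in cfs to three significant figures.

U_p ≈ 55.9 cfs

Direct runoff: 0.0, 1.0, 7.0, 9.0, 17.0, 28.0, 16.0, 9.0, 5.0, 3.0, 0.0 cfs; ΣQ_DR = 95.00 cfs, peak = 28.0 cfs.
Runoff depth d = ΣQ_DR·Δt / A = 95.00 × 3600 / (0.294 mi²) = 0.5007 in.
The 1-inch UH is the DRH scaled by (1 in)/d, so U_p = 28.0 × 1/0.5007 = 55.9 cfs.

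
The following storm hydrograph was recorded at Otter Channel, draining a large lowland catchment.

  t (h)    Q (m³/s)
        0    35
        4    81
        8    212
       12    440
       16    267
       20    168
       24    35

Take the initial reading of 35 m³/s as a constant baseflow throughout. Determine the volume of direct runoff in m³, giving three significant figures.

Direct-runoff ordinates (Q − Q_b): 0.0, 46.0, 177.0, 405.0, 232.0, 133.0, 0.0 m³/s.
ΣQ_DR = 993.0 m³/s.
With Δt = 4 h = 14400 s, V = ΣQ_DR · Δt = 993.0 × 14400 = 1.43 × 10^7 m³.

V ≈ 1.43 × 10^7 m³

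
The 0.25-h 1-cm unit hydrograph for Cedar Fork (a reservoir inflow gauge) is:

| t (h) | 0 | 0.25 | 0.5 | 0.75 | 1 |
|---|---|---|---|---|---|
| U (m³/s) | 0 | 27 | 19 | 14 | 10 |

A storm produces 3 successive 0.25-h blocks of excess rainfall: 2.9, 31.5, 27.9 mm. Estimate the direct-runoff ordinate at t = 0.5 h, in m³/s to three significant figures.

By discrete convolution, Q_j = Σ (P_i / 10 mm) · U_{j−i}.
At t = 0.5 h (j=2): Q = (2.9/10)·19 + (31.5/10)·27 + (27.9/10)·0 = 90.6 m³/s.

Q ≈ 90.6 m³/s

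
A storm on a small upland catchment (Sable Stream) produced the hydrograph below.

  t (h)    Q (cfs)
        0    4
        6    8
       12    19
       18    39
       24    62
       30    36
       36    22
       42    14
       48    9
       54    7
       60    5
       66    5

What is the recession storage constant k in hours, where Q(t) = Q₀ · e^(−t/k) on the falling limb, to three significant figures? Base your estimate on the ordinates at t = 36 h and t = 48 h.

On the falling limb, Q drops from 22 to 9 cfs between t = 36 h and t = 48 h (Δt = 12 h).
k = −Δt / ln(Q₂/Q₁) = −12 / ln(9/22) = 13.4 h.

k ≈ 13.4 h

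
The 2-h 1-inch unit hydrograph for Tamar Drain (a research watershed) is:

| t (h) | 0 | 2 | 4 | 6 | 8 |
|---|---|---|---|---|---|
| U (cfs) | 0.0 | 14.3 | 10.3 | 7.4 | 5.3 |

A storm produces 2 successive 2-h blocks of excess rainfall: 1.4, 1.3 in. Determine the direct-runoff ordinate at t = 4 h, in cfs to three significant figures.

Q ≈ 33.0 cfs

By discrete convolution, Q_j = Σ (P_i / 1 in) · U_{j−i}.
At t = 4 h (j=2): Q = (1.4/1)·10.3 + (1.3/1)·14.3 = 33.0 cfs.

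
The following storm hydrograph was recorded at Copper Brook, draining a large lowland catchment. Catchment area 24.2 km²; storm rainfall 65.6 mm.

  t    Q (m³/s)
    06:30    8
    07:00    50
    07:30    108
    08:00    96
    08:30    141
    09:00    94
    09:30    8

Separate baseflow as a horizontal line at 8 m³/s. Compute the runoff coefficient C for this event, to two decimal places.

C ≈ 0.51

ΣQ_DR = 449.0 m³/s; V = ΣQ_DR·Δt = 8.082 × 10^5 m³.
Runoff depth d = V / A = 33.40 mm.
C = d / P = 33.40 / 65.6 = 0.51.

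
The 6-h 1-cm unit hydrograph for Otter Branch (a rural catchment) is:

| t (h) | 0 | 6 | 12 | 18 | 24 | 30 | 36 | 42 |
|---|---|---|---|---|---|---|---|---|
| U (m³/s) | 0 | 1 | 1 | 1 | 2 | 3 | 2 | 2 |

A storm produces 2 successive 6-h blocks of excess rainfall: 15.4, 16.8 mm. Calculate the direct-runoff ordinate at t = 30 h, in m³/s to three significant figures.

Q ≈ 7.98 m³/s

By discrete convolution, Q_j = Σ (P_i / 10 mm) · U_{j−i}.
At t = 30 h (j=5): Q = (15.4/10)·3 + (16.8/10)·2 = 7.98 m³/s.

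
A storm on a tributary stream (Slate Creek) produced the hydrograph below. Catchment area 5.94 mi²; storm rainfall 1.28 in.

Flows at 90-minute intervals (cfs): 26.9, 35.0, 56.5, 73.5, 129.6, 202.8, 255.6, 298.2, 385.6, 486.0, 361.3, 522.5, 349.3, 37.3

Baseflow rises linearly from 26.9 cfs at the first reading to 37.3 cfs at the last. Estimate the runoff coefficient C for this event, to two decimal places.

ΣQ_DR = 2771 cfs; V = ΣQ_DR·Δt = 1.496 × 10^7 ft³.
Runoff depth d = V / A = 1.084 in.
C = d / P = 1.084 / 1.28 = 0.85.

C ≈ 0.85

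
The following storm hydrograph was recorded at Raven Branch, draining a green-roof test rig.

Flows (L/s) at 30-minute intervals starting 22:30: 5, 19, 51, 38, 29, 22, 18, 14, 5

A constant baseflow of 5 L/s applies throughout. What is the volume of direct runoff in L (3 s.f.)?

Direct-runoff ordinates (Q − Q_b): 0.0, 14.0, 46.0, 33.0, 24.0, 17.0, 13.0, 9.0, 0.0 L/s.
ΣQ_DR = 156.0 L/s.
With Δt = 0.5 h = 1800 s, V = ΣQ_DR · Δt = 156.0 × 1800 = 2.81 × 10^5 L.

V ≈ 2.81 × 10^5 L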